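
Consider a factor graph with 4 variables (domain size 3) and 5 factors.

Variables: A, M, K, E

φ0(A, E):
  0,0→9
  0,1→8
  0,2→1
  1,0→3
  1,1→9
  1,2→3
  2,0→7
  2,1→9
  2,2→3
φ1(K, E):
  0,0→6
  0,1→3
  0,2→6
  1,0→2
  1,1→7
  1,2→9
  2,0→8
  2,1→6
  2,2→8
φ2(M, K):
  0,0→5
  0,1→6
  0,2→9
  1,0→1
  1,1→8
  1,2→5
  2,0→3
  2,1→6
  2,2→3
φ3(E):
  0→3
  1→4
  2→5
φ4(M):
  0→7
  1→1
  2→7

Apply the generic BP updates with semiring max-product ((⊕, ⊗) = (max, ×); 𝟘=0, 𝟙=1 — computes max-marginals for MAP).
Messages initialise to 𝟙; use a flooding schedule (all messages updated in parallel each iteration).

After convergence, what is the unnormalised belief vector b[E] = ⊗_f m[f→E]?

b[E] = [13608, 13608, 7560]

init: all messages = 𝟙 over 3 values
r1 m[φ0→A] = [9, 9, 9]
r1 m[φ0→E] = [9, 9, 3]
r1 m[φ1→K] = [6, 9, 8]
r1 m[φ1→E] = [8, 7, 9]
r1 m[φ2→M] = [9, 8, 6]
r1 m[φ2→K] = [5, 8, 9]
r1 m[φ3→E] = [3, 4, 5]
r1 m[φ4→M] = [7, 1, 7]
r1 m[A→φ0] = [1, 1, 1]
r1 m[M→φ2] = [1, 1, 1]
r1 m[M→φ4] = [1, 1, 1]
r1 m[K→φ1] = [1, 1, 1]
r1 m[K→φ2] = [1, 1, 1]
r1 m[E→φ0] = [1, 1, 1]
r1 m[E→φ1] = [1, 1, 1]
r1 m[E→φ3] = [1, 1, 1]
r2 m[φ0→A] = [9, 9, 9]
r2 m[φ0→E] = [9, 9, 3]
r2 m[φ1→K] = [6, 9, 8]
r2 m[φ1→E] = [8, 7, 9]
r2 m[φ2→M] = [9, 8, 6]
r2 m[φ2→K] = [5, 8, 9]
r2 m[φ3→E] = [3, 4, 5]
r2 m[φ4→M] = [7, 1, 7]
r2 m[A→φ0] = [1, 1, 1]
r2 m[M→φ2] = [7, 1, 7]
r2 m[M→φ4] = [9, 8, 6]
r2 m[K→φ1] = [5, 8, 9]
r2 m[K→φ2] = [6, 9, 8]
r2 m[E→φ0] = [24, 28, 45]
r2 m[E→φ1] = [27, 36, 15]
r2 m[E→φ3] = [72, 63, 27]
r3 m[φ0→A] = [224, 252, 252]
r3 m[φ0→E] = [9, 9, 3]
r3 m[φ1→K] = [162, 252, 216]
r3 m[φ1→E] = [72, 56, 72]
r3 m[φ2→M] = [72, 72, 54]
r3 m[φ2→K] = [35, 42, 63]
r3 m[φ3→E] = [3, 4, 5]
r3 m[φ4→M] = [7, 1, 7]
r3 m[A→φ0] = [1, 1, 1]
r3 m[M→φ2] = [7, 1, 7]
r3 m[M→φ4] = [9, 8, 6]
r3 m[K→φ1] = [5, 8, 9]
r3 m[K→φ2] = [6, 9, 8]
r3 m[E→φ0] = [24, 28, 45]
r3 m[E→φ1] = [27, 36, 15]
r3 m[E→φ3] = [72, 63, 27]
r4 m[φ0→A] = [224, 252, 252]
r4 m[φ0→E] = [9, 9, 3]
r4 m[φ1→K] = [162, 252, 216]
r4 m[φ1→E] = [72, 56, 72]
r4 m[φ2→M] = [72, 72, 54]
r4 m[φ2→K] = [35, 42, 63]
r4 m[φ3→E] = [3, 4, 5]
r4 m[φ4→M] = [7, 1, 7]
r4 m[A→φ0] = [1, 1, 1]
r4 m[M→φ2] = [7, 1, 7]
r4 m[M→φ4] = [72, 72, 54]
r4 m[K→φ1] = [35, 42, 63]
r4 m[K→φ2] = [162, 252, 216]
r4 m[E→φ0] = [216, 224, 360]
r4 m[E→φ1] = [27, 36, 15]
r4 m[E→φ3] = [648, 504, 216]
r5 m[φ0→A] = [1944, 2016, 2016]
r5 m[φ0→E] = [9, 9, 3]
r5 m[φ1→K] = [162, 252, 216]
r5 m[φ1→E] = [504, 378, 504]
r5 m[φ2→M] = [1944, 2016, 1512]
r5 m[φ2→K] = [35, 42, 63]
r5 m[φ3→E] = [3, 4, 5]
r5 m[φ4→M] = [7, 1, 7]
r5 m[A→φ0] = [1, 1, 1]
r5 m[M→φ2] = [7, 1, 7]
r5 m[M→φ4] = [72, 72, 54]
r5 m[K→φ1] = [35, 42, 63]
r5 m[K→φ2] = [162, 252, 216]
r5 m[E→φ0] = [216, 224, 360]
r5 m[E→φ1] = [27, 36, 15]
r5 m[E→φ3] = [648, 504, 216]
r6 m[φ0→A] = [1944, 2016, 2016]
r6 m[φ0→E] = [9, 9, 3]
r6 m[φ1→K] = [162, 252, 216]
r6 m[φ1→E] = [504, 378, 504]
r6 m[φ2→M] = [1944, 2016, 1512]
r6 m[φ2→K] = [35, 42, 63]
r6 m[φ3→E] = [3, 4, 5]
r6 m[φ4→M] = [7, 1, 7]
r6 m[A→φ0] = [1, 1, 1]
r6 m[M→φ2] = [7, 1, 7]
r6 m[M→φ4] = [1944, 2016, 1512]
r6 m[K→φ1] = [35, 42, 63]
r6 m[K→φ2] = [162, 252, 216]
r6 m[E→φ0] = [1512, 1512, 2520]
r6 m[E→φ1] = [27, 36, 15]
r6 m[E→φ3] = [4536, 3402, 1512]
r7 m[φ0→A] = [13608, 13608, 13608]
r7 m[φ0→E] = [9, 9, 3]
r7 m[φ1→K] = [162, 252, 216]
r7 m[φ1→E] = [504, 378, 504]
r7 m[φ2→M] = [1944, 2016, 1512]
r7 m[φ2→K] = [35, 42, 63]
r7 m[φ3→E] = [3, 4, 5]
r7 m[φ4→M] = [7, 1, 7]
r7 m[A→φ0] = [1, 1, 1]
r7 m[M→φ2] = [7, 1, 7]
r7 m[M→φ4] = [1944, 2016, 1512]
r7 m[K→φ1] = [35, 42, 63]
r7 m[K→φ2] = [162, 252, 216]
r7 m[E→φ0] = [1512, 1512, 2520]
r7 m[E→φ1] = [27, 36, 15]
r7 m[E→φ3] = [4536, 3402, 1512]
r8 m[φ0→A] = [13608, 13608, 13608]
r8 m[φ0→E] = [9, 9, 3]
r8 m[φ1→K] = [162, 252, 216]
r8 m[φ1→E] = [504, 378, 504]
r8 m[φ2→M] = [1944, 2016, 1512]
r8 m[φ2→K] = [35, 42, 63]
r8 m[φ3→E] = [3, 4, 5]
r8 m[φ4→M] = [7, 1, 7]
r8 m[A→φ0] = [1, 1, 1]
r8 m[M→φ2] = [7, 1, 7]
r8 m[M→φ4] = [1944, 2016, 1512]
r8 m[K→φ1] = [35, 42, 63]
r8 m[K→φ2] = [162, 252, 216]
r8 m[E→φ0] = [1512, 1512, 2520]
r8 m[E→φ1] = [27, 36, 15]
r8 m[E→φ3] = [4536, 3402, 1512]
fixed point reached at round 8
b[E] = ⊗ incoming = [13608, 13608, 7560]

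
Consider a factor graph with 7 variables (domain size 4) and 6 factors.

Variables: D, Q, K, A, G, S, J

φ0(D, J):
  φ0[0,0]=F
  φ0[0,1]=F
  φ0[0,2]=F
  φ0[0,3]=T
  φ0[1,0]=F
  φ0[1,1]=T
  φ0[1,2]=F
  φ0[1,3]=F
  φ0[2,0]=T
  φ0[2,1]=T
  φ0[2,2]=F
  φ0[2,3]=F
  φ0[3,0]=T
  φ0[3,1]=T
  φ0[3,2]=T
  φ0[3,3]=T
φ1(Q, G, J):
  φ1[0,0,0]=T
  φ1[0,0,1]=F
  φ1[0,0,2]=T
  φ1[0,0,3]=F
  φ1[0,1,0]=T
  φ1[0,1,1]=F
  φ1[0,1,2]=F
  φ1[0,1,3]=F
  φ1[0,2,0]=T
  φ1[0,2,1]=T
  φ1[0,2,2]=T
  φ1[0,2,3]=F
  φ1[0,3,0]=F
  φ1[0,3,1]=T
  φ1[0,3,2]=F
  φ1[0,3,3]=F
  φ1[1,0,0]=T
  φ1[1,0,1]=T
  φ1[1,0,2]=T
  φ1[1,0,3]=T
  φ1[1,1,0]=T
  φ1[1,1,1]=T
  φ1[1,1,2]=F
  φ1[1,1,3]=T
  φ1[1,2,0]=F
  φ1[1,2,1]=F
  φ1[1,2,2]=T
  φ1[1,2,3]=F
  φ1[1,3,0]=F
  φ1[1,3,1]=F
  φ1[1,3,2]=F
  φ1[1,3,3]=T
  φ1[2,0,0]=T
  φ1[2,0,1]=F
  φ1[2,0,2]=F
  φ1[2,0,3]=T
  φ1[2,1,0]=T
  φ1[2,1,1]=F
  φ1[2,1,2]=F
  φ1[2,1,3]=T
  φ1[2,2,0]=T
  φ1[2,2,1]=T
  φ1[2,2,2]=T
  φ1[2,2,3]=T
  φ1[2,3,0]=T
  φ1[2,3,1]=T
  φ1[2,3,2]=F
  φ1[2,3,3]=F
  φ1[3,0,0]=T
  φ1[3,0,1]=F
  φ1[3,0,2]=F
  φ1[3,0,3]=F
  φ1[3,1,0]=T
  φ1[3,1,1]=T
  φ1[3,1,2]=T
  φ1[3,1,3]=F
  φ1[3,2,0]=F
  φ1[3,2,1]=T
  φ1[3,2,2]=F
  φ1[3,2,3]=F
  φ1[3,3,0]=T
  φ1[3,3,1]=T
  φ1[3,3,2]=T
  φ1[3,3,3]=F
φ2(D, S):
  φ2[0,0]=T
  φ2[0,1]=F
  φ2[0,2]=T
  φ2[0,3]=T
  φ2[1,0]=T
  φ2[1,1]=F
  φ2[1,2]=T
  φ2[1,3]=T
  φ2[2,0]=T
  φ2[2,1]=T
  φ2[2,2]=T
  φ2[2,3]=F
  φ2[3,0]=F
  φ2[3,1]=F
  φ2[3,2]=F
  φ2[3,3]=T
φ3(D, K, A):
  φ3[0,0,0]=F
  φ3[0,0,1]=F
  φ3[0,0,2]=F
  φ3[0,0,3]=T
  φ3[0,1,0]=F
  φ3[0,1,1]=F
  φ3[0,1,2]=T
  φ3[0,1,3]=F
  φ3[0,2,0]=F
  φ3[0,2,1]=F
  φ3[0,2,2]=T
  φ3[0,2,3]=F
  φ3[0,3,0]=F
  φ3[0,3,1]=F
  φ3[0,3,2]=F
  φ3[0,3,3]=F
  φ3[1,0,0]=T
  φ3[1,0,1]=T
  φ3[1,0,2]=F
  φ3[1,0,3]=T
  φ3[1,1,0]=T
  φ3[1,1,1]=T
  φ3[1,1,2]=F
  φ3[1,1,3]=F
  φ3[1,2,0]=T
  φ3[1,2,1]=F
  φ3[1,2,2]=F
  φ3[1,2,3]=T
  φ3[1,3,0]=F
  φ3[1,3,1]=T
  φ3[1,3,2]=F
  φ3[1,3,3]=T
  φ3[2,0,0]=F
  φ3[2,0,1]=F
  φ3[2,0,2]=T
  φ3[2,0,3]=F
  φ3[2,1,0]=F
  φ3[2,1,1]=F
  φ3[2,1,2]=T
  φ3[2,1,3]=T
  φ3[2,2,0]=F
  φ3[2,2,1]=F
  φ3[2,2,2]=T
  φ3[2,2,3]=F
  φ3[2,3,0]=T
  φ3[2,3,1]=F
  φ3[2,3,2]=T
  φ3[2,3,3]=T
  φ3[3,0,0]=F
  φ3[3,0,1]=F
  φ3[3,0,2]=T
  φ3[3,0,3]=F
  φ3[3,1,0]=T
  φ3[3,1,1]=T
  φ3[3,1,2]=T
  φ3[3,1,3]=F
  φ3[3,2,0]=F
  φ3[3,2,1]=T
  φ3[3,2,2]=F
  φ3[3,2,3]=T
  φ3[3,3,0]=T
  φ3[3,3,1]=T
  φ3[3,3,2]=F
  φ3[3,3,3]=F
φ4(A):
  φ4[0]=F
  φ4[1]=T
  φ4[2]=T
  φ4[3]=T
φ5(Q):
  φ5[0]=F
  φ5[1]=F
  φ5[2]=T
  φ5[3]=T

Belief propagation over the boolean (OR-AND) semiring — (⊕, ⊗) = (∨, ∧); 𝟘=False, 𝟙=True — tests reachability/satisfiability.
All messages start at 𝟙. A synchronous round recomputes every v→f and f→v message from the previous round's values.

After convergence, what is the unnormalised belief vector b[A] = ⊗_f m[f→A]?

b[A] = [F, T, T, T]

init: all messages = 𝟙 over 4 values
r1 m[φ0→D] = [T, T, T, T]
r1 m[φ0→J] = [T, T, T, T]
r1 m[φ1→Q] = [T, T, T, T]
r1 m[φ1→G] = [T, T, T, T]
r1 m[φ1→J] = [T, T, T, T]
r1 m[φ2→D] = [T, T, T, T]
r1 m[φ2→S] = [T, T, T, T]
r1 m[φ3→D] = [T, T, T, T]
r1 m[φ3→K] = [T, T, T, T]
r1 m[φ3→A] = [T, T, T, T]
r1 m[φ4→A] = [F, T, T, T]
r1 m[φ5→Q] = [F, F, T, T]
r1 m[D→φ0] = [T, T, T, T]
r1 m[D→φ2] = [T, T, T, T]
r1 m[D→φ3] = [T, T, T, T]
r1 m[Q→φ1] = [T, T, T, T]
r1 m[Q→φ5] = [T, T, T, T]
r1 m[K→φ3] = [T, T, T, T]
r1 m[A→φ3] = [T, T, T, T]
r1 m[A→φ4] = [T, T, T, T]
r1 m[G→φ1] = [T, T, T, T]
r1 m[S→φ2] = [T, T, T, T]
r1 m[J→φ0] = [T, T, T, T]
r1 m[J→φ1] = [T, T, T, T]
r2 m[φ0→D] = [T, T, T, T]
r2 m[φ0→J] = [T, T, T, T]
r2 m[φ1→Q] = [T, T, T, T]
r2 m[φ1→G] = [T, T, T, T]
r2 m[φ1→J] = [T, T, T, T]
r2 m[φ2→D] = [T, T, T, T]
r2 m[φ2→S] = [T, T, T, T]
r2 m[φ3→D] = [T, T, T, T]
r2 m[φ3→K] = [T, T, T, T]
r2 m[φ3→A] = [T, T, T, T]
r2 m[φ4→A] = [F, T, T, T]
r2 m[φ5→Q] = [F, F, T, T]
r2 m[D→φ0] = [T, T, T, T]
r2 m[D→φ2] = [T, T, T, T]
r2 m[D→φ3] = [T, T, T, T]
r2 m[Q→φ1] = [F, F, T, T]
r2 m[Q→φ5] = [T, T, T, T]
r2 m[K→φ3] = [T, T, T, T]
r2 m[A→φ3] = [F, T, T, T]
r2 m[A→φ4] = [T, T, T, T]
r2 m[G→φ1] = [T, T, T, T]
r2 m[S→φ2] = [T, T, T, T]
r2 m[J→φ0] = [T, T, T, T]
r2 m[J→φ1] = [T, T, T, T]
r3 m[φ0→D] = [T, T, T, T]
r3 m[φ0→J] = [T, T, T, T]
r3 m[φ1→Q] = [T, T, T, T]
r3 m[φ1→G] = [T, T, T, T]
r3 m[φ1→J] = [T, T, T, T]
r3 m[φ2→D] = [T, T, T, T]
r3 m[φ2→S] = [T, T, T, T]
r3 m[φ3→D] = [T, T, T, T]
r3 m[φ3→K] = [T, T, T, T]
r3 m[φ3→A] = [T, T, T, T]
r3 m[φ4→A] = [F, T, T, T]
r3 m[φ5→Q] = [F, F, T, T]
r3 m[D→φ0] = [T, T, T, T]
r3 m[D→φ2] = [T, T, T, T]
r3 m[D→φ3] = [T, T, T, T]
r3 m[Q→φ1] = [F, F, T, T]
r3 m[Q→φ5] = [T, T, T, T]
r3 m[K→φ3] = [T, T, T, T]
r3 m[A→φ3] = [F, T, T, T]
r3 m[A→φ4] = [T, T, T, T]
r3 m[G→φ1] = [T, T, T, T]
r3 m[S→φ2] = [T, T, T, T]
r3 m[J→φ0] = [T, T, T, T]
r3 m[J→φ1] = [T, T, T, T]
fixed point reached at round 3
b[A] = ⊗ incoming = [F, T, T, T]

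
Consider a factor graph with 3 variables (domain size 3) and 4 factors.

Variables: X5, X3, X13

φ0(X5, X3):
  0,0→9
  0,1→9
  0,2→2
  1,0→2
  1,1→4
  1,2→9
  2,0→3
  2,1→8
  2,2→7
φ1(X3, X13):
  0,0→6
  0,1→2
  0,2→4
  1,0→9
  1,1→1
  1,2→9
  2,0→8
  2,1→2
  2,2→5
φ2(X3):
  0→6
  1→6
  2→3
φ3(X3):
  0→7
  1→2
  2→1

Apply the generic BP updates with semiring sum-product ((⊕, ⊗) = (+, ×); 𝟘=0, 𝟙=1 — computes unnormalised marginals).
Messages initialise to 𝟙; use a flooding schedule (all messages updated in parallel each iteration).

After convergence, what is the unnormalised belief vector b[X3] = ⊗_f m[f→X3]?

init: all messages = 𝟙 over 3 values
r1 m[φ0→X5] = [20, 15, 18]
r1 m[φ0→X3] = [14, 21, 18]
r1 m[φ1→X3] = [12, 19, 15]
r1 m[φ1→X13] = [23, 5, 18]
r1 m[φ2→X3] = [6, 6, 3]
r1 m[φ3→X3] = [7, 2, 1]
r1 m[X5→φ0] = [1, 1, 1]
r1 m[X3→φ0] = [1, 1, 1]
r1 m[X3→φ1] = [1, 1, 1]
r1 m[X3→φ2] = [1, 1, 1]
r1 m[X3→φ3] = [1, 1, 1]
r1 m[X13→φ1] = [1, 1, 1]
r2 m[φ0→X5] = [20, 15, 18]
r2 m[φ0→X3] = [14, 21, 18]
r2 m[φ1→X3] = [12, 19, 15]
r2 m[φ1→X13] = [23, 5, 18]
r2 m[φ2→X3] = [6, 6, 3]
r2 m[φ3→X3] = [7, 2, 1]
r2 m[X5→φ0] = [1, 1, 1]
r2 m[X3→φ0] = [504, 228, 45]
r2 m[X3→φ1] = [588, 252, 54]
r2 m[X3→φ2] = [1176, 798, 270]
r2 m[X3→φ3] = [1008, 2394, 810]
r2 m[X13→φ1] = [1, 1, 1]
r3 m[φ0→X5] = [6678, 2325, 3651]
r3 m[φ0→X3] = [14, 21, 18]
r3 m[φ1→X3] = [12, 19, 15]
r3 m[φ1→X13] = [6228, 1536, 4890]
r3 m[φ2→X3] = [6, 6, 3]
r3 m[φ3→X3] = [7, 2, 1]
r3 m[X5→φ0] = [1, 1, 1]
r3 m[X3→φ0] = [504, 228, 45]
r3 m[X3→φ1] = [588, 252, 54]
r3 m[X3→φ2] = [1176, 798, 270]
r3 m[X3→φ3] = [1008, 2394, 810]
r3 m[X13→φ1] = [1, 1, 1]
r4 m[φ0→X5] = [6678, 2325, 3651]
r4 m[φ0→X3] = [14, 21, 18]
r4 m[φ1→X3] = [12, 19, 15]
r4 m[φ1→X13] = [6228, 1536, 4890]
r4 m[φ2→X3] = [6, 6, 3]
r4 m[φ3→X3] = [7, 2, 1]
r4 m[X5→φ0] = [1, 1, 1]
r4 m[X3→φ0] = [504, 228, 45]
r4 m[X3→φ1] = [588, 252, 54]
r4 m[X3→φ2] = [1176, 798, 270]
r4 m[X3→φ3] = [1008, 2394, 810]
r4 m[X13→φ1] = [1, 1, 1]
fixed point reached at round 4
b[X3] = ⊗ incoming = [7056, 4788, 810]

b[X3] = [7056, 4788, 810]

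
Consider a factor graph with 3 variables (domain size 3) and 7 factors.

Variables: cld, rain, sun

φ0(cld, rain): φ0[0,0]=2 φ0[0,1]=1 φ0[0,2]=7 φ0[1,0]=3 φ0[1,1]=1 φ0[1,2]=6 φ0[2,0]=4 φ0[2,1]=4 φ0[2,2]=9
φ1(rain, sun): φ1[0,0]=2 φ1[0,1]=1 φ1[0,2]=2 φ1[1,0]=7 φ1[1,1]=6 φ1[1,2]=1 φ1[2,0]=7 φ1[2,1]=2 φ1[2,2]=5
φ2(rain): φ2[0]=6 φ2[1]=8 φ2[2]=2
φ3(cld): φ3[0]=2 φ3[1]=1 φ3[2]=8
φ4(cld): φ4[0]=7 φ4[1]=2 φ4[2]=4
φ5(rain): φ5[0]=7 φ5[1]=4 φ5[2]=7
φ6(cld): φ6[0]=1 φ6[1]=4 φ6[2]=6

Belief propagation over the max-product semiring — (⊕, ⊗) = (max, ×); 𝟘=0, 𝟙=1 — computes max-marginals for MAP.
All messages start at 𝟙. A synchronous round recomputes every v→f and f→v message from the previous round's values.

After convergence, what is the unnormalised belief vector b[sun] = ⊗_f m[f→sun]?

init: all messages = 𝟙 over 3 values
r1 m[φ0→cld] = [7, 6, 9]
r1 m[φ0→rain] = [4, 4, 9]
r1 m[φ1→rain] = [2, 7, 7]
r1 m[φ1→sun] = [7, 6, 5]
r1 m[φ2→rain] = [6, 8, 2]
r1 m[φ3→cld] = [2, 1, 8]
r1 m[φ4→cld] = [7, 2, 4]
r1 m[φ5→rain] = [7, 4, 7]
r1 m[φ6→cld] = [1, 4, 6]
r1 m[cld→φ0] = [1, 1, 1]
r1 m[cld→φ3] = [1, 1, 1]
r1 m[cld→φ4] = [1, 1, 1]
r1 m[cld→φ6] = [1, 1, 1]
r1 m[rain→φ0] = [1, 1, 1]
r1 m[rain→φ1] = [1, 1, 1]
r1 m[rain→φ2] = [1, 1, 1]
r1 m[rain→φ5] = [1, 1, 1]
r1 m[sun→φ1] = [1, 1, 1]
r2 m[φ0→cld] = [7, 6, 9]
r2 m[φ0→rain] = [4, 4, 9]
r2 m[φ1→rain] = [2, 7, 7]
r2 m[φ1→sun] = [7, 6, 5]
r2 m[φ2→rain] = [6, 8, 2]
r2 m[φ3→cld] = [2, 1, 8]
r2 m[φ4→cld] = [7, 2, 4]
r2 m[φ5→rain] = [7, 4, 7]
r2 m[φ6→cld] = [1, 4, 6]
r2 m[cld→φ0] = [14, 8, 192]
r2 m[cld→φ3] = [49, 48, 216]
r2 m[cld→φ4] = [14, 24, 432]
r2 m[cld→φ6] = [98, 12, 288]
r2 m[rain→φ0] = [84, 224, 98]
r2 m[rain→φ1] = [168, 128, 126]
r2 m[rain→φ2] = [56, 112, 441]
r2 m[rain→φ5] = [48, 224, 126]
r2 m[sun→φ1] = [1, 1, 1]
r3 m[φ0→cld] = [686, 588, 896]
r3 m[φ0→rain] = [768, 768, 1728]
r3 m[φ1→rain] = [2, 7, 7]
r3 m[φ1→sun] = [896, 768, 630]
r3 m[φ2→rain] = [6, 8, 2]
r3 m[φ3→cld] = [2, 1, 8]
r3 m[φ4→cld] = [7, 2, 4]
r3 m[φ5→rain] = [7, 4, 7]
r3 m[φ6→cld] = [1, 4, 6]
r3 m[cld→φ0] = [14, 8, 192]
r3 m[cld→φ3] = [49, 48, 216]
r3 m[cld→φ4] = [14, 24, 432]
r3 m[cld→φ6] = [98, 12, 288]
r3 m[rain→φ0] = [84, 224, 98]
r3 m[rain→φ1] = [168, 128, 126]
r3 m[rain→φ2] = [56, 112, 441]
r3 m[rain→φ5] = [48, 224, 126]
r3 m[sun→φ1] = [1, 1, 1]
r4 m[φ0→cld] = [686, 588, 896]
r4 m[φ0→rain] = [768, 768, 1728]
r4 m[φ1→rain] = [2, 7, 7]
r4 m[φ1→sun] = [896, 768, 630]
r4 m[φ2→rain] = [6, 8, 2]
r4 m[φ3→cld] = [2, 1, 8]
r4 m[φ4→cld] = [7, 2, 4]
r4 m[φ5→rain] = [7, 4, 7]
r4 m[φ6→cld] = [1, 4, 6]
r4 m[cld→φ0] = [14, 8, 192]
r4 m[cld→φ3] = [4802, 4704, 21504]
r4 m[cld→φ4] = [1372, 2352, 43008]
r4 m[cld→φ6] = [9604, 1176, 28672]
r4 m[rain→φ0] = [84, 224, 98]
r4 m[rain→φ1] = [32256, 24576, 24192]
r4 m[rain→φ2] = [10752, 21504, 84672]
r4 m[rain→φ5] = [9216, 43008, 24192]
r4 m[sun→φ1] = [1, 1, 1]
r5 m[φ0→cld] = [686, 588, 896]
r5 m[φ0→rain] = [768, 768, 1728]
r5 m[φ1→rain] = [2, 7, 7]
r5 m[φ1→sun] = [172032, 147456, 120960]
r5 m[φ2→rain] = [6, 8, 2]
r5 m[φ3→cld] = [2, 1, 8]
r5 m[φ4→cld] = [7, 2, 4]
r5 m[φ5→rain] = [7, 4, 7]
r5 m[φ6→cld] = [1, 4, 6]
r5 m[cld→φ0] = [14, 8, 192]
r5 m[cld→φ3] = [4802, 4704, 21504]
r5 m[cld→φ4] = [1372, 2352, 43008]
r5 m[cld→φ6] = [9604, 1176, 28672]
r5 m[rain→φ0] = [84, 224, 98]
r5 m[rain→φ1] = [32256, 24576, 24192]
r5 m[rain→φ2] = [10752, 21504, 84672]
r5 m[rain→φ5] = [9216, 43008, 24192]
r5 m[sun→φ1] = [1, 1, 1]
r6 m[φ0→cld] = [686, 588, 896]
r6 m[φ0→rain] = [768, 768, 1728]
r6 m[φ1→rain] = [2, 7, 7]
r6 m[φ1→sun] = [172032, 147456, 120960]
r6 m[φ2→rain] = [6, 8, 2]
r6 m[φ3→cld] = [2, 1, 8]
r6 m[φ4→cld] = [7, 2, 4]
r6 m[φ5→rain] = [7, 4, 7]
r6 m[φ6→cld] = [1, 4, 6]
r6 m[cld→φ0] = [14, 8, 192]
r6 m[cld→φ3] = [4802, 4704, 21504]
r6 m[cld→φ4] = [1372, 2352, 43008]
r6 m[cld→φ6] = [9604, 1176, 28672]
r6 m[rain→φ0] = [84, 224, 98]
r6 m[rain→φ1] = [32256, 24576, 24192]
r6 m[rain→φ2] = [10752, 21504, 84672]
r6 m[rain→φ5] = [9216, 43008, 24192]
r6 m[sun→φ1] = [1, 1, 1]
fixed point reached at round 6
b[sun] = ⊗ incoming = [172032, 147456, 120960]

b[sun] = [172032, 147456, 120960]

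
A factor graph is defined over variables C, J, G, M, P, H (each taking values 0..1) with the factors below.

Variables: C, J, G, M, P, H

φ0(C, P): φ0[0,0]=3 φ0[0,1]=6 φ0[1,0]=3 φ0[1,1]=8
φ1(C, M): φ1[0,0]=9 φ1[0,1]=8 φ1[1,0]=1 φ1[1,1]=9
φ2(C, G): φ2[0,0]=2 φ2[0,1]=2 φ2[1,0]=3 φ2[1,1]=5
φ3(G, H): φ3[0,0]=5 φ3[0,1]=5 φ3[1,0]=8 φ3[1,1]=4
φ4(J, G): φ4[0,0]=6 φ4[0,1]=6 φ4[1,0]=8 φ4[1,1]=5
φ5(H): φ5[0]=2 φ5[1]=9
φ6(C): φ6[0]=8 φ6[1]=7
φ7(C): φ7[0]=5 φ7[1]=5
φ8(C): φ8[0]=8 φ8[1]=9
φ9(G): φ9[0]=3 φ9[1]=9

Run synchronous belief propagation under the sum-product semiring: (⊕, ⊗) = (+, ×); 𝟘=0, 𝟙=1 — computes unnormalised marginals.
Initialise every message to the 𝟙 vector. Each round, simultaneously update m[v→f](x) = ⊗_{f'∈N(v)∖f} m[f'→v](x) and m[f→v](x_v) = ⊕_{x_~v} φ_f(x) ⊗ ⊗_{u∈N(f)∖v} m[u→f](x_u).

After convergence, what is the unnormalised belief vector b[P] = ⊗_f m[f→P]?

init: all messages = 𝟙 over 2 values
r1 m[φ0→C] = [9, 11]
r1 m[φ0→P] = [6, 14]
r1 m[φ1→C] = [17, 10]
r1 m[φ1→M] = [10, 17]
r1 m[φ2→C] = [4, 8]
r1 m[φ2→G] = [5, 7]
r1 m[φ3→G] = [10, 12]
r1 m[φ3→H] = [13, 9]
r1 m[φ4→J] = [12, 13]
r1 m[φ4→G] = [14, 11]
r1 m[φ5→H] = [2, 9]
r1 m[φ6→C] = [8, 7]
r1 m[φ7→C] = [5, 5]
r1 m[φ8→C] = [8, 9]
r1 m[φ9→G] = [3, 9]
r1 m[C→φ0] = [1, 1]
r1 m[C→φ1] = [1, 1]
r1 m[C→φ2] = [1, 1]
r1 m[C→φ6] = [1, 1]
r1 m[C→φ7] = [1, 1]
r1 m[C→φ8] = [1, 1]
r1 m[J→φ4] = [1, 1]
r1 m[G→φ2] = [1, 1]
r1 m[G→φ3] = [1, 1]
r1 m[G→φ4] = [1, 1]
r1 m[G→φ9] = [1, 1]
r1 m[M→φ1] = [1, 1]
r1 m[P→φ0] = [1, 1]
r1 m[H→φ3] = [1, 1]
r1 m[H→φ5] = [1, 1]
r2 m[φ0→C] = [9, 11]
r2 m[φ0→P] = [6, 14]
r2 m[φ1→C] = [17, 10]
r2 m[φ1→M] = [10, 17]
r2 m[φ2→C] = [4, 8]
r2 m[φ2→G] = [5, 7]
r2 m[φ3→G] = [10, 12]
r2 m[φ3→H] = [13, 9]
r2 m[φ4→J] = [12, 13]
r2 m[φ4→G] = [14, 11]
r2 m[φ5→H] = [2, 9]
r2 m[φ6→C] = [8, 7]
r2 m[φ7→C] = [5, 5]
r2 m[φ8→C] = [8, 9]
r2 m[φ9→G] = [3, 9]
r2 m[C→φ0] = [21760, 25200]
r2 m[C→φ1] = [11520, 27720]
r2 m[C→φ2] = [48960, 34650]
r2 m[C→φ6] = [24480, 39600]
r2 m[C→φ7] = [39168, 55440]
r2 m[C→φ8] = [24480, 30800]
r2 m[J→φ4] = [1, 1]
r2 m[G→φ2] = [420, 1188]
r2 m[G→φ3] = [210, 693]
r2 m[G→φ4] = [150, 756]
r2 m[G→φ9] = [700, 924]
r2 m[M→φ1] = [1, 1]
r2 m[P→φ0] = [1, 1]
r2 m[H→φ3] = [2, 9]
r2 m[H→φ5] = [13, 9]
r3 m[φ0→C] = [9, 11]
r3 m[φ0→P] = [140880, 332160]
r3 m[φ1→C] = [17, 10]
r3 m[φ1→M] = [131400, 341640]
r3 m[φ2→C] = [3216, 7200]
r3 m[φ2→G] = [201870, 271170]
r3 m[φ3→G] = [55, 52]
r3 m[φ3→H] = [6594, 3822]
r3 m[φ4→J] = [5436, 4980]
r3 m[φ4→G] = [14, 11]
r3 m[φ5→H] = [2, 9]
r3 m[φ6→C] = [8, 7]
r3 m[φ7→C] = [5, 5]
r3 m[φ8→C] = [8, 9]
r3 m[φ9→G] = [3, 9]
r3 m[C→φ0] = [21760, 25200]
r3 m[C→φ1] = [11520, 27720]
r3 m[C→φ2] = [48960, 34650]
r3 m[C→φ6] = [24480, 39600]
r3 m[C→φ7] = [39168, 55440]
r3 m[C→φ8] = [24480, 30800]
r3 m[J→φ4] = [1, 1]
r3 m[G→φ2] = [420, 1188]
r3 m[G→φ3] = [210, 693]
r3 m[G→φ4] = [150, 756]
r3 m[G→φ9] = [700, 924]
r3 m[M→φ1] = [1, 1]
r3 m[P→φ0] = [1, 1]
r3 m[H→φ3] = [2, 9]
r3 m[H→φ5] = [13, 9]
r4 m[φ0→C] = [9, 11]
r4 m[φ0→P] = [140880, 332160]
r4 m[φ1→C] = [17, 10]
r4 m[φ1→M] = [131400, 341640]
r4 m[φ2→C] = [3216, 7200]
r4 m[φ2→G] = [201870, 271170]
r4 m[φ3→G] = [55, 52]
r4 m[φ3→H] = [6594, 3822]
r4 m[φ4→J] = [5436, 4980]
r4 m[φ4→G] = [14, 11]
r4 m[φ5→H] = [2, 9]
r4 m[φ6→C] = [8, 7]
r4 m[φ7→C] = [5, 5]
r4 m[φ8→C] = [8, 9]
r4 m[φ9→G] = [3, 9]
r4 m[C→φ0] = [17495040, 22680000]
r4 m[C→φ1] = [9262080, 24948000]
r4 m[C→φ2] = [48960, 34650]
r4 m[C→φ6] = [19681920, 35640000]
r4 m[C→φ7] = [31491072, 49896000]
r4 m[C→φ8] = [19681920, 27720000]
r4 m[J→φ4] = [1, 1]
r4 m[G→φ2] = [2310, 5148]
r4 m[G→φ3] = [8478540, 26845830]
r4 m[G→φ4] = [33308550, 126907560]
r4 m[G→φ9] = [155439900, 155109240]
r4 m[M→φ1] = [1, 1]
r4 m[P→φ0] = [1, 1]
r4 m[H→φ3] = [2, 9]
r4 m[H→φ5] = [6594, 3822]
r5 m[φ0→C] = [9, 11]
r5 m[φ0→P] = [120525120, 286410240]
r5 m[φ1→C] = [17, 10]
r5 m[φ1→M] = [108306720, 298628640]
r5 m[φ2→C] = [14916, 32670]
r5 m[φ2→G] = [201870, 271170]
r5 m[φ3→G] = [55, 52]
r5 m[φ3→H] = [257159340, 149776020]
r5 m[φ4→J] = [961296660, 901006200]
r5 m[φ4→G] = [14, 11]
r5 m[φ5→H] = [2, 9]
r5 m[φ6→C] = [8, 7]
r5 m[φ7→C] = [5, 5]
r5 m[φ8→C] = [8, 9]
r5 m[φ9→G] = [3, 9]
r5 m[C→φ0] = [17495040, 22680000]
r5 m[C→φ1] = [9262080, 24948000]
r5 m[C→φ2] = [48960, 34650]
r5 m[C→φ6] = [19681920, 35640000]
r5 m[C→φ7] = [31491072, 49896000]
r5 m[C→φ8] = [19681920, 27720000]
r5 m[J→φ4] = [1, 1]
r5 m[G→φ2] = [2310, 5148]
r5 m[G→φ3] = [8478540, 26845830]
r5 m[G→φ4] = [33308550, 126907560]
r5 m[G→φ9] = [155439900, 155109240]
r5 m[M→φ1] = [1, 1]
r5 m[P→φ0] = [1, 1]
r5 m[H→φ3] = [2, 9]
r5 m[H→φ5] = [6594, 3822]
r6 m[φ0→C] = [9, 11]
r6 m[φ0→P] = [120525120, 286410240]
r6 m[φ1→C] = [17, 10]
r6 m[φ1→M] = [108306720, 298628640]
r6 m[φ2→C] = [14916, 32670]
r6 m[φ2→G] = [201870, 271170]
r6 m[φ3→G] = [55, 52]
r6 m[φ3→H] = [257159340, 149776020]
r6 m[φ4→J] = [961296660, 901006200]
r6 m[φ4→G] = [14, 11]
r6 m[φ5→H] = [2, 9]
r6 m[φ6→C] = [8, 7]
r6 m[φ7→C] = [5, 5]
r6 m[φ8→C] = [8, 9]
r6 m[φ9→G] = [3, 9]
r6 m[C→φ0] = [81143040, 102910500]
r6 m[C→φ1] = [42958080, 113201550]
r6 m[C→φ2] = [48960, 34650]
r6 m[C→φ6] = [91285920, 161716500]
r6 m[C→φ7] = [146057472, 226403100]
r6 m[C→φ8] = [91285920, 125779500]
r6 m[J→φ4] = [1, 1]
r6 m[G→φ2] = [2310, 5148]
r6 m[G→φ3] = [8478540, 26845830]
r6 m[G→φ4] = [33308550, 126907560]
r6 m[G→φ9] = [155439900, 155109240]
r6 m[M→φ1] = [1, 1]
r6 m[P→φ0] = [1, 1]
r6 m[H→φ3] = [2, 9]
r6 m[H→φ5] = [257159340, 149776020]
r7 m[φ0→C] = [9, 11]
r7 m[φ0→P] = [552160620, 1310142240]
r7 m[φ1→C] = [17, 10]
r7 m[φ1→M] = [499824270, 1362478590]
r7 m[φ2→C] = [14916, 32670]
r7 m[φ2→G] = [201870, 271170]
r7 m[φ3→G] = [55, 52]
r7 m[φ3→H] = [257159340, 149776020]
r7 m[φ4→J] = [961296660, 901006200]
r7 m[φ4→G] = [14, 11]
r7 m[φ5→H] = [2, 9]
r7 m[φ6→C] = [8, 7]
r7 m[φ7→C] = [5, 5]
r7 m[φ8→C] = [8, 9]
r7 m[φ9→G] = [3, 9]
r7 m[C→φ0] = [81143040, 102910500]
r7 m[C→φ1] = [42958080, 113201550]
r7 m[C→φ2] = [48960, 34650]
r7 m[C→φ6] = [91285920, 161716500]
r7 m[C→φ7] = [146057472, 226403100]
r7 m[C→φ8] = [91285920, 125779500]
r7 m[J→φ4] = [1, 1]
r7 m[G→φ2] = [2310, 5148]
r7 m[G→φ3] = [8478540, 26845830]
r7 m[G→φ4] = [33308550, 126907560]
r7 m[G→φ9] = [155439900, 155109240]
r7 m[M→φ1] = [1, 1]
r7 m[P→φ0] = [1, 1]
r7 m[H→φ3] = [2, 9]
r7 m[H→φ5] = [257159340, 149776020]
r8 m[φ0→C] = [9, 11]
r8 m[φ0→P] = [552160620, 1310142240]
r8 m[φ1→C] = [17, 10]
r8 m[φ1→M] = [499824270, 1362478590]
r8 m[φ2→C] = [14916, 32670]
r8 m[φ2→G] = [201870, 271170]
r8 m[φ3→G] = [55, 52]
r8 m[φ3→H] = [257159340, 149776020]
r8 m[φ4→J] = [961296660, 901006200]
r8 m[φ4→G] = [14, 11]
r8 m[φ5→H] = [2, 9]
r8 m[φ6→C] = [8, 7]
r8 m[φ7→C] = [5, 5]
r8 m[φ8→C] = [8, 9]
r8 m[φ9→G] = [3, 9]
r8 m[C→φ0] = [81143040, 102910500]
r8 m[C→φ1] = [42958080, 113201550]
r8 m[C→φ2] = [48960, 34650]
r8 m[C→φ6] = [91285920, 161716500]
r8 m[C→φ7] = [146057472, 226403100]
r8 m[C→φ8] = [91285920, 125779500]
r8 m[J→φ4] = [1, 1]
r8 m[G→φ2] = [2310, 5148]
r8 m[G→φ3] = [8478540, 26845830]
r8 m[G→φ4] = [33308550, 126907560]
r8 m[G→φ9] = [155439900, 155109240]
r8 m[M→φ1] = [1, 1]
r8 m[P→φ0] = [1, 1]
r8 m[H→φ3] = [2, 9]
r8 m[H→φ5] = [257159340, 149776020]
fixed point reached at round 8
b[P] = ⊗ incoming = [552160620, 1310142240]

b[P] = [552160620, 1310142240]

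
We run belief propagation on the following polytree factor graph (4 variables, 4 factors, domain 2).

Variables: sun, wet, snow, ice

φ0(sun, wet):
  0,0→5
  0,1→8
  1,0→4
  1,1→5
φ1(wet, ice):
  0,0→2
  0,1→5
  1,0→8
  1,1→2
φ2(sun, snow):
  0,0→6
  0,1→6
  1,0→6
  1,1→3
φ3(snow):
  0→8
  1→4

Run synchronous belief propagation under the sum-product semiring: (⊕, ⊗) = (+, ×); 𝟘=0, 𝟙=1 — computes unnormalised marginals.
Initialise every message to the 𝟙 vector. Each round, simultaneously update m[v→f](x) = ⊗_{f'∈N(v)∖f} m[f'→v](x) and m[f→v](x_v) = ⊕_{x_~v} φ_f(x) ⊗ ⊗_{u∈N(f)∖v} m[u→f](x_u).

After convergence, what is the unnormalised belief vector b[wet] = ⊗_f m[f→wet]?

init: all messages = 𝟙 over 2 values
r1 m[φ0→sun] = [13, 9]
r1 m[φ0→wet] = [9, 13]
r1 m[φ1→wet] = [7, 10]
r1 m[φ1→ice] = [10, 7]
r1 m[φ2→sun] = [12, 9]
r1 m[φ2→snow] = [12, 9]
r1 m[φ3→snow] = [8, 4]
r1 m[sun→φ0] = [1, 1]
r1 m[sun→φ2] = [1, 1]
r1 m[wet→φ0] = [1, 1]
r1 m[wet→φ1] = [1, 1]
r1 m[snow→φ2] = [1, 1]
r1 m[snow→φ3] = [1, 1]
r1 m[ice→φ1] = [1, 1]
r2 m[φ0→sun] = [13, 9]
r2 m[φ0→wet] = [9, 13]
r2 m[φ1→wet] = [7, 10]
r2 m[φ1→ice] = [10, 7]
r2 m[φ2→sun] = [12, 9]
r2 m[φ2→snow] = [12, 9]
r2 m[φ3→snow] = [8, 4]
r2 m[sun→φ0] = [12, 9]
r2 m[sun→φ2] = [13, 9]
r2 m[wet→φ0] = [7, 10]
r2 m[wet→φ1] = [9, 13]
r2 m[snow→φ2] = [8, 4]
r2 m[snow→φ3] = [12, 9]
r2 m[ice→φ1] = [1, 1]
r3 m[φ0→sun] = [115, 78]
r3 m[φ0→wet] = [96, 141]
r3 m[φ1→wet] = [7, 10]
r3 m[φ1→ice] = [122, 71]
r3 m[φ2→sun] = [72, 60]
r3 m[φ2→snow] = [132, 105]
r3 m[φ3→snow] = [8, 4]
r3 m[sun→φ0] = [12, 9]
r3 m[sun→φ2] = [13, 9]
r3 m[wet→φ0] = [7, 10]
r3 m[wet→φ1] = [9, 13]
r3 m[snow→φ2] = [8, 4]
r3 m[snow→φ3] = [12, 9]
r3 m[ice→φ1] = [1, 1]
r4 m[φ0→sun] = [115, 78]
r4 m[φ0→wet] = [96, 141]
r4 m[φ1→wet] = [7, 10]
r4 m[φ1→ice] = [122, 71]
r4 m[φ2→sun] = [72, 60]
r4 m[φ2→snow] = [132, 105]
r4 m[φ3→snow] = [8, 4]
r4 m[sun→φ0] = [72, 60]
r4 m[sun→φ2] = [115, 78]
r4 m[wet→φ0] = [7, 10]
r4 m[wet→φ1] = [96, 141]
r4 m[snow→φ2] = [8, 4]
r4 m[snow→φ3] = [132, 105]
r4 m[ice→φ1] = [1, 1]
r5 m[φ0→sun] = [115, 78]
r5 m[φ0→wet] = [600, 876]
r5 m[φ1→wet] = [7, 10]
r5 m[φ1→ice] = [1320, 762]
r5 m[φ2→sun] = [72, 60]
r5 m[φ2→snow] = [1158, 924]
r5 m[φ3→snow] = [8, 4]
r5 m[sun→φ0] = [72, 60]
r5 m[sun→φ2] = [115, 78]
r5 m[wet→φ0] = [7, 10]
r5 m[wet→φ1] = [96, 141]
r5 m[snow→φ2] = [8, 4]
r5 m[snow→φ3] = [132, 105]
r5 m[ice→φ1] = [1, 1]
r6 m[φ0→sun] = [115, 78]
r6 m[φ0→wet] = [600, 876]
r6 m[φ1→wet] = [7, 10]
r6 m[φ1→ice] = [1320, 762]
r6 m[φ2→sun] = [72, 60]
r6 m[φ2→snow] = [1158, 924]
r6 m[φ3→snow] = [8, 4]
r6 m[sun→φ0] = [72, 60]
r6 m[sun→φ2] = [115, 78]
r6 m[wet→φ0] = [7, 10]
r6 m[wet→φ1] = [600, 876]
r6 m[snow→φ2] = [8, 4]
r6 m[snow→φ3] = [1158, 924]
r6 m[ice→φ1] = [1, 1]
r7 m[φ0→sun] = [115, 78]
r7 m[φ0→wet] = [600, 876]
r7 m[φ1→wet] = [7, 10]
r7 m[φ1→ice] = [8208, 4752]
r7 m[φ2→sun] = [72, 60]
r7 m[φ2→snow] = [1158, 924]
r7 m[φ3→snow] = [8, 4]
r7 m[sun→φ0] = [72, 60]
r7 m[sun→φ2] = [115, 78]
r7 m[wet→φ0] = [7, 10]
r7 m[wet→φ1] = [600, 876]
r7 m[snow→φ2] = [8, 4]
r7 m[snow→φ3] = [1158, 924]
r7 m[ice→φ1] = [1, 1]
r8 m[φ0→sun] = [115, 78]
r8 m[φ0→wet] = [600, 876]
r8 m[φ1→wet] = [7, 10]
r8 m[φ1→ice] = [8208, 4752]
r8 m[φ2→sun] = [72, 60]
r8 m[φ2→snow] = [1158, 924]
r8 m[φ3→snow] = [8, 4]
r8 m[sun→φ0] = [72, 60]
r8 m[sun→φ2] = [115, 78]
r8 m[wet→φ0] = [7, 10]
r8 m[wet→φ1] = [600, 876]
r8 m[snow→φ2] = [8, 4]
r8 m[snow→φ3] = [1158, 924]
r8 m[ice→φ1] = [1, 1]
fixed point reached at round 8
b[wet] = ⊗ incoming = [4200, 8760]

b[wet] = [4200, 8760]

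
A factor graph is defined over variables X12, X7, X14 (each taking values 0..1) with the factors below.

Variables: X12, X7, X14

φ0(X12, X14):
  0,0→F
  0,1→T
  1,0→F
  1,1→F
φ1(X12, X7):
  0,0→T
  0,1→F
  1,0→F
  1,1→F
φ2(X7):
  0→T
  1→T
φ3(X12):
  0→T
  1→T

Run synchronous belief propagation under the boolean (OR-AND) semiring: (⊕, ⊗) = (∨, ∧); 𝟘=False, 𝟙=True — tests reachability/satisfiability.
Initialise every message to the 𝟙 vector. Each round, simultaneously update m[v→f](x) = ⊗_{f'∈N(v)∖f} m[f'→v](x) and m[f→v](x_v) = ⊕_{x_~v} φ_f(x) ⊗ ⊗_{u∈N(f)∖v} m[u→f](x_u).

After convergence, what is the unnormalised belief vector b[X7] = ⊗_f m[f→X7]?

b[X7] = [T, F]

init: all messages = 𝟙 over 2 values
r1 m[φ0→X12] = [T, F]
r1 m[φ0→X14] = [F, T]
r1 m[φ1→X12] = [T, F]
r1 m[φ1→X7] = [T, F]
r1 m[φ2→X7] = [T, T]
r1 m[φ3→X12] = [T, T]
r1 m[X12→φ0] = [T, T]
r1 m[X12→φ1] = [T, T]
r1 m[X12→φ3] = [T, T]
r1 m[X7→φ1] = [T, T]
r1 m[X7→φ2] = [T, T]
r1 m[X14→φ0] = [T, T]
r2 m[φ0→X12] = [T, F]
r2 m[φ0→X14] = [F, T]
r2 m[φ1→X12] = [T, F]
r2 m[φ1→X7] = [T, F]
r2 m[φ2→X7] = [T, T]
r2 m[φ3→X12] = [T, T]
r2 m[X12→φ0] = [T, F]
r2 m[X12→φ1] = [T, F]
r2 m[X12→φ3] = [T, F]
r2 m[X7→φ1] = [T, T]
r2 m[X7→φ2] = [T, F]
r2 m[X14→φ0] = [T, T]
r3 m[φ0→X12] = [T, F]
r3 m[φ0→X14] = [F, T]
r3 m[φ1→X12] = [T, F]
r3 m[φ1→X7] = [T, F]
r3 m[φ2→X7] = [T, T]
r3 m[φ3→X12] = [T, T]
r3 m[X12→φ0] = [T, F]
r3 m[X12→φ1] = [T, F]
r3 m[X12→φ3] = [T, F]
r3 m[X7→φ1] = [T, T]
r3 m[X7→φ2] = [T, F]
r3 m[X14→φ0] = [T, T]
fixed point reached at round 3
b[X7] = ⊗ incoming = [T, F]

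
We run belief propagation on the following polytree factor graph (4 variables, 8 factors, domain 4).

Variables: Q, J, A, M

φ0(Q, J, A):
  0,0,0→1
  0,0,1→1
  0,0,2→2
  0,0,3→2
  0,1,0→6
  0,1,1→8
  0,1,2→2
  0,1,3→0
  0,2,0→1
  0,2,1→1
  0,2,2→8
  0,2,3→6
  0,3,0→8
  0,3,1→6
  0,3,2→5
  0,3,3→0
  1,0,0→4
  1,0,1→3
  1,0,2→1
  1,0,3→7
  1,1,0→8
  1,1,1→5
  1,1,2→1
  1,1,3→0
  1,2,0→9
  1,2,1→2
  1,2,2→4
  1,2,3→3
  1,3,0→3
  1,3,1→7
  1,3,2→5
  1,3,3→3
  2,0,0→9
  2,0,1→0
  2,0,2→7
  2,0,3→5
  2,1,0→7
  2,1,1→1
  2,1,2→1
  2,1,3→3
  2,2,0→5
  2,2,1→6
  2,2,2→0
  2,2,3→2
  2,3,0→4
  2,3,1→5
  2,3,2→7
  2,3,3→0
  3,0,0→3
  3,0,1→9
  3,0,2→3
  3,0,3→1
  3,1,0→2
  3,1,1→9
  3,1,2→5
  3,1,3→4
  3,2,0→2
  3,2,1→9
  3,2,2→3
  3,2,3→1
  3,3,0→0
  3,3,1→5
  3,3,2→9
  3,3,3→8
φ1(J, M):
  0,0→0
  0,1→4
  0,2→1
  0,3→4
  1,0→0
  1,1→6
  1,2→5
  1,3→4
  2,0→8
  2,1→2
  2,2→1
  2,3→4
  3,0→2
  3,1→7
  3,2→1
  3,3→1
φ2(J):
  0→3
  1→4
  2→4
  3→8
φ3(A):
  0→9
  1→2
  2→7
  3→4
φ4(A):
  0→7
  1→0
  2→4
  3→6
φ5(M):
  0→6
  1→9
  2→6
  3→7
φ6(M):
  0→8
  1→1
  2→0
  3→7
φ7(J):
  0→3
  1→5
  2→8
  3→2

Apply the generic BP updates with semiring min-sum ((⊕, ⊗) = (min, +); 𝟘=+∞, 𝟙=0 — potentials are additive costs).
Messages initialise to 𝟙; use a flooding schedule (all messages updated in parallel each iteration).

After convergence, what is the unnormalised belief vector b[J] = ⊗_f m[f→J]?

init: all messages = 𝟙 over 4 values
r1 m[φ0→Q] = [0, 0, 0, 0]
r1 m[φ0→J] = [0, 0, 0, 0]
r1 m[φ0→A] = [0, 0, 0, 0]
r1 m[φ1→J] = [0, 0, 1, 1]
r1 m[φ1→M] = [0, 2, 1, 1]
r1 m[φ2→J] = [3, 4, 4, 8]
r1 m[φ3→A] = [9, 2, 7, 4]
r1 m[φ4→A] = [7, 0, 4, 6]
r1 m[φ5→M] = [6, 9, 6, 7]
r1 m[φ6→M] = [8, 1, 0, 7]
r1 m[φ7→J] = [3, 5, 8, 2]
r1 m[Q→φ0] = [0, 0, 0, 0]
r1 m[J→φ0] = [0, 0, 0, 0]
r1 m[J→φ1] = [0, 0, 0, 0]
r1 m[J→φ2] = [0, 0, 0, 0]
r1 m[J→φ7] = [0, 0, 0, 0]
r1 m[A→φ0] = [0, 0, 0, 0]
r1 m[A→φ3] = [0, 0, 0, 0]
r1 m[A→φ4] = [0, 0, 0, 0]
r1 m[M→φ1] = [0, 0, 0, 0]
r1 m[M→φ5] = [0, 0, 0, 0]
r1 m[M→φ6] = [0, 0, 0, 0]
r2 m[φ0→Q] = [0, 0, 0, 0]
r2 m[φ0→J] = [0, 0, 0, 0]
r2 m[φ0→A] = [0, 0, 0, 0]
r2 m[φ1→J] = [0, 0, 1, 1]
r2 m[φ1→M] = [0, 2, 1, 1]
r2 m[φ2→J] = [3, 4, 4, 8]
r2 m[φ3→A] = [9, 2, 7, 4]
r2 m[φ4→A] = [7, 0, 4, 6]
r2 m[φ5→M] = [6, 9, 6, 7]
r2 m[φ6→M] = [8, 1, 0, 7]
r2 m[φ7→J] = [3, 5, 8, 2]
r2 m[Q→φ0] = [0, 0, 0, 0]
r2 m[J→φ0] = [6, 9, 13, 11]
r2 m[J→φ1] = [6, 9, 12, 10]
r2 m[J→φ2] = [3, 5, 9, 3]
r2 m[J→φ7] = [3, 4, 5, 9]
r2 m[A→φ0] = [16, 2, 11, 10]
r2 m[A→φ3] = [7, 0, 4, 6]
r2 m[A→φ4] = [9, 2, 7, 4]
r2 m[M→φ1] = [14, 10, 6, 14]
r2 m[M→φ5] = [8, 3, 1, 8]
r2 m[M→φ6] = [6, 11, 7, 8]
r3 m[φ0→Q] = [9, 11, 8, 17]
r3 m[φ0→J] = [2, 3, 3, 7]
r3 m[φ0→A] = [7, 6, 7, 7]
r3 m[φ1→J] = [7, 11, 7, 7]
r3 m[φ1→M] = [6, 10, 7, 10]
r3 m[φ2→J] = [3, 4, 4, 8]
r3 m[φ3→A] = [9, 2, 7, 4]
r3 m[φ4→A] = [7, 0, 4, 6]
r3 m[φ5→M] = [6, 9, 6, 7]
r3 m[φ6→M] = [8, 1, 0, 7]
r3 m[φ7→J] = [3, 5, 8, 2]
r3 m[Q→φ0] = [0, 0, 0, 0]
r3 m[J→φ0] = [6, 9, 13, 11]
r3 m[J→φ1] = [6, 9, 12, 10]
r3 m[J→φ2] = [3, 5, 9, 3]
r3 m[J→φ7] = [3, 4, 5, 9]
r3 m[A→φ0] = [16, 2, 11, 10]
r3 m[A→φ3] = [7, 0, 4, 6]
r3 m[A→φ4] = [9, 2, 7, 4]
r3 m[M→φ1] = [14, 10, 6, 14]
r3 m[M→φ5] = [8, 3, 1, 8]
r3 m[M→φ6] = [6, 11, 7, 8]
r4 m[φ0→Q] = [9, 11, 8, 17]
r4 m[φ0→J] = [2, 3, 3, 7]
r4 m[φ0→A] = [7, 6, 7, 7]
r4 m[φ1→J] = [7, 11, 7, 7]
r4 m[φ1→M] = [6, 10, 7, 10]
r4 m[φ2→J] = [3, 4, 4, 8]
r4 m[φ3→A] = [9, 2, 7, 4]
r4 m[φ4→A] = [7, 0, 4, 6]
r4 m[φ5→M] = [6, 9, 6, 7]
r4 m[φ6→M] = [8, 1, 0, 7]
r4 m[φ7→J] = [3, 5, 8, 2]
r4 m[Q→φ0] = [0, 0, 0, 0]
r4 m[J→φ0] = [13, 20, 19, 17]
r4 m[J→φ1] = [8, 12, 15, 17]
r4 m[J→φ2] = [12, 19, 18, 16]
r4 m[J→φ7] = [12, 18, 14, 22]
r4 m[A→φ0] = [16, 2, 11, 10]
r4 m[A→φ3] = [14, 6, 11, 13]
r4 m[A→φ4] = [16, 8, 14, 11]
r4 m[M→φ1] = [14, 10, 6, 14]
r4 m[M→φ5] = [14, 11, 7, 17]
r4 m[M→φ6] = [12, 19, 13, 17]
r5 m[φ0→Q] = [16, 18, 15, 24]
r5 m[φ0→J] = [2, 3, 3, 7]
r5 m[φ0→A] = [14, 13, 14, 14]
r5 m[φ1→J] = [7, 11, 7, 7]
r5 m[φ1→M] = [8, 12, 9, 12]
r5 m[φ2→J] = [3, 4, 4, 8]
r5 m[φ3→A] = [9, 2, 7, 4]
r5 m[φ4→A] = [7, 0, 4, 6]
r5 m[φ5→M] = [6, 9, 6, 7]
r5 m[φ6→M] = [8, 1, 0, 7]
r5 m[φ7→J] = [3, 5, 8, 2]
r5 m[Q→φ0] = [0, 0, 0, 0]
r5 m[J→φ0] = [13, 20, 19, 17]
r5 m[J→φ1] = [8, 12, 15, 17]
r5 m[J→φ2] = [12, 19, 18, 16]
r5 m[J→φ7] = [12, 18, 14, 22]
r5 m[A→φ0] = [16, 2, 11, 10]
r5 m[A→φ3] = [14, 6, 11, 13]
r5 m[A→φ4] = [16, 8, 14, 11]
r5 m[M→φ1] = [14, 10, 6, 14]
r5 m[M→φ5] = [14, 11, 7, 17]
r5 m[M→φ6] = [12, 19, 13, 17]
r6 m[φ0→Q] = [16, 18, 15, 24]
r6 m[φ0→J] = [2, 3, 3, 7]
r6 m[φ0→A] = [14, 13, 14, 14]
r6 m[φ1→J] = [7, 11, 7, 7]
r6 m[φ1→M] = [8, 12, 9, 12]
r6 m[φ2→J] = [3, 4, 4, 8]
r6 m[φ3→A] = [9, 2, 7, 4]
r6 m[φ4→A] = [7, 0, 4, 6]
r6 m[φ5→M] = [6, 9, 6, 7]
r6 m[φ6→M] = [8, 1, 0, 7]
r6 m[φ7→J] = [3, 5, 8, 2]
r6 m[Q→φ0] = [0, 0, 0, 0]
r6 m[J→φ0] = [13, 20, 19, 17]
r6 m[J→φ1] = [8, 12, 15, 17]
r6 m[J→φ2] = [12, 19, 18, 16]
r6 m[J→φ7] = [12, 18, 14, 22]
r6 m[A→φ0] = [16, 2, 11, 10]
r6 m[A→φ3] = [21, 13, 18, 20]
r6 m[A→φ4] = [23, 15, 21, 18]
r6 m[M→φ1] = [14, 10, 6, 14]
r6 m[M→φ5] = [16, 13, 9, 19]
r6 m[M→φ6] = [14, 21, 15, 19]
r7 m[φ0→Q] = [16, 18, 15, 24]
r7 m[φ0→J] = [2, 3, 3, 7]
r7 m[φ0→A] = [14, 13, 14, 14]
r7 m[φ1→J] = [7, 11, 7, 7]
r7 m[φ1→M] = [8, 12, 9, 12]
r7 m[φ2→J] = [3, 4, 4, 8]
r7 m[φ3→A] = [9, 2, 7, 4]
r7 m[φ4→A] = [7, 0, 4, 6]
r7 m[φ5→M] = [6, 9, 6, 7]
r7 m[φ6→M] = [8, 1, 0, 7]
r7 m[φ7→J] = [3, 5, 8, 2]
r7 m[Q→φ0] = [0, 0, 0, 0]
r7 m[J→φ0] = [13, 20, 19, 17]
r7 m[J→φ1] = [8, 12, 15, 17]
r7 m[J→φ2] = [12, 19, 18, 16]
r7 m[J→φ7] = [12, 18, 14, 22]
r7 m[A→φ0] = [16, 2, 11, 10]
r7 m[A→φ3] = [21, 13, 18, 20]
r7 m[A→φ4] = [23, 15, 21, 18]
r7 m[M→φ1] = [14, 10, 6, 14]
r7 m[M→φ5] = [16, 13, 9, 19]
r7 m[M→φ6] = [14, 21, 15, 19]
fixed point reached at round 7
b[J] = ⊗ incoming = [15, 23, 22, 24]

b[J] = [15, 23, 22, 24]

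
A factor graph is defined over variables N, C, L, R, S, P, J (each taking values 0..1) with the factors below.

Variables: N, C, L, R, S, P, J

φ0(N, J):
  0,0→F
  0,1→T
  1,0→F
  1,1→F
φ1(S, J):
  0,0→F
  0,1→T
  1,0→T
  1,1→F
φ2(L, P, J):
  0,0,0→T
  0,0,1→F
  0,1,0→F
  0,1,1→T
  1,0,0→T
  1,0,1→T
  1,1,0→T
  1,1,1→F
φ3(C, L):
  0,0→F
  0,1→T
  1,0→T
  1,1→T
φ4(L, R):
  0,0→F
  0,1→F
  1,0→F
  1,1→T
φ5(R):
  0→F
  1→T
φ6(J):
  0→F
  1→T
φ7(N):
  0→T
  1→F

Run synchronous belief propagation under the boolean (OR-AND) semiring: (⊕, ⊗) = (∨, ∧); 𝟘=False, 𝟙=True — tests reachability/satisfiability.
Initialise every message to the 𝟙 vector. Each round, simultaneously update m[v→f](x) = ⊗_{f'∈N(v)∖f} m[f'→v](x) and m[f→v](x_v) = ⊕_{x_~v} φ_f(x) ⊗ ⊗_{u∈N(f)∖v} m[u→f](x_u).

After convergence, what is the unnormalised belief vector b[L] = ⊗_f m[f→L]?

init: all messages = 𝟙 over 2 values
r1 m[φ0→N] = [T, F]
r1 m[φ0→J] = [F, T]
r1 m[φ1→S] = [T, T]
r1 m[φ1→J] = [T, T]
r1 m[φ2→L] = [T, T]
r1 m[φ2→P] = [T, T]
r1 m[φ2→J] = [T, T]
r1 m[φ3→C] = [T, T]
r1 m[φ3→L] = [T, T]
r1 m[φ4→L] = [F, T]
r1 m[φ4→R] = [F, T]
r1 m[φ5→R] = [F, T]
r1 m[φ6→J] = [F, T]
r1 m[φ7→N] = [T, F]
r1 m[N→φ0] = [T, T]
r1 m[N→φ7] = [T, T]
r1 m[C→φ3] = [T, T]
r1 m[L→φ2] = [T, T]
r1 m[L→φ3] = [T, T]
r1 m[L→φ4] = [T, T]
r1 m[R→φ4] = [T, T]
r1 m[R→φ5] = [T, T]
r1 m[S→φ1] = [T, T]
r1 m[P→φ2] = [T, T]
r1 m[J→φ0] = [T, T]
r1 m[J→φ1] = [T, T]
r1 m[J→φ2] = [T, T]
r1 m[J→φ6] = [T, T]
r2 m[φ0→N] = [T, F]
r2 m[φ0→J] = [F, T]
r2 m[φ1→S] = [T, T]
r2 m[φ1→J] = [T, T]
r2 m[φ2→L] = [T, T]
r2 m[φ2→P] = [T, T]
r2 m[φ2→J] = [T, T]
r2 m[φ3→C] = [T, T]
r2 m[φ3→L] = [T, T]
r2 m[φ4→L] = [F, T]
r2 m[φ4→R] = [F, T]
r2 m[φ5→R] = [F, T]
r2 m[φ6→J] = [F, T]
r2 m[φ7→N] = [T, F]
r2 m[N→φ0] = [T, F]
r2 m[N→φ7] = [T, F]
r2 m[C→φ3] = [T, T]
r2 m[L→φ2] = [F, T]
r2 m[L→φ3] = [F, T]
r2 m[L→φ4] = [T, T]
r2 m[R→φ4] = [F, T]
r2 m[R→φ5] = [F, T]
r2 m[S→φ1] = [T, T]
r2 m[P→φ2] = [T, T]
r2 m[J→φ0] = [F, T]
r2 m[J→φ1] = [F, T]
r2 m[J→φ2] = [F, T]
r2 m[J→φ6] = [F, T]
r3 m[φ0→N] = [T, F]
r3 m[φ0→J] = [F, T]
r3 m[φ1→S] = [T, F]
r3 m[φ1→J] = [T, T]
r3 m[φ2→L] = [T, T]
r3 m[φ2→P] = [T, F]
r3 m[φ2→J] = [T, T]
r3 m[φ3→C] = [T, T]
r3 m[φ3→L] = [T, T]
r3 m[φ4→L] = [F, T]
r3 m[φ4→R] = [F, T]
r3 m[φ5→R] = [F, T]
r3 m[φ6→J] = [F, T]
r3 m[φ7→N] = [T, F]
r3 m[N→φ0] = [T, F]
r3 m[N→φ7] = [T, F]
r3 m[C→φ3] = [T, T]
r3 m[L→φ2] = [F, T]
r3 m[L→φ3] = [F, T]
r3 m[L→φ4] = [T, T]
r3 m[R→φ4] = [F, T]
r3 m[R→φ5] = [F, T]
r3 m[S→φ1] = [T, T]
r3 m[P→φ2] = [T, T]
r3 m[J→φ0] = [F, T]
r3 m[J→φ1] = [F, T]
r3 m[J→φ2] = [F, T]
r3 m[J→φ6] = [F, T]
r4 m[φ0→N] = [T, F]
r4 m[φ0→J] = [F, T]
r4 m[φ1→S] = [T, F]
r4 m[φ1→J] = [T, T]
r4 m[φ2→L] = [T, T]
r4 m[φ2→P] = [T, F]
r4 m[φ2→J] = [T, T]
r4 m[φ3→C] = [T, T]
r4 m[φ3→L] = [T, T]
r4 m[φ4→L] = [F, T]
r4 m[φ4→R] = [F, T]
r4 m[φ5→R] = [F, T]
r4 m[φ6→J] = [F, T]
r4 m[φ7→N] = [T, F]
r4 m[N→φ0] = [T, F]
r4 m[N→φ7] = [T, F]
r4 m[C→φ3] = [T, T]
r4 m[L→φ2] = [F, T]
r4 m[L→φ3] = [F, T]
r4 m[L→φ4] = [T, T]
r4 m[R→φ4] = [F, T]
r4 m[R→φ5] = [F, T]
r4 m[S→φ1] = [T, T]
r4 m[P→φ2] = [T, T]
r4 m[J→φ0] = [F, T]
r4 m[J→φ1] = [F, T]
r4 m[J→φ2] = [F, T]
r4 m[J→φ6] = [F, T]
fixed point reached at round 4
b[L] = ⊗ incoming = [F, T]

b[L] = [F, T]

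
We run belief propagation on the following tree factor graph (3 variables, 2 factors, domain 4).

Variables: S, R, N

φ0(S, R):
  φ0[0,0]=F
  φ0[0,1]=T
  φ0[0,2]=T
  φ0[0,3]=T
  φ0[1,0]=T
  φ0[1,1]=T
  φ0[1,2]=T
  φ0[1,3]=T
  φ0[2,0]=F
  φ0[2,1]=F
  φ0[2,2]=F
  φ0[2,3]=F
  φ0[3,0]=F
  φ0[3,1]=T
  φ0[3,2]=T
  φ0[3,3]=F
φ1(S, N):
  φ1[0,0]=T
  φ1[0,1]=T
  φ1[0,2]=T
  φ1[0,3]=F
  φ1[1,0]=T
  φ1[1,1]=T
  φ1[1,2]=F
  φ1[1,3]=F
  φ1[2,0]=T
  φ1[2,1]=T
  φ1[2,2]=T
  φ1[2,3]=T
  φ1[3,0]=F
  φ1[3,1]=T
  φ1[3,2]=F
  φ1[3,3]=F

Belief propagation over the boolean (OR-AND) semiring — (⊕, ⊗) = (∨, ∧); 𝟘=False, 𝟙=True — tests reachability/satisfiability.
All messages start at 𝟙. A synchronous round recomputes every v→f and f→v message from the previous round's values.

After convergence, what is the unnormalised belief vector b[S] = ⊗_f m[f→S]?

init: all messages = 𝟙 over 4 values
r1 m[φ0→S] = [T, T, F, T]
r1 m[φ0→R] = [T, T, T, T]
r1 m[φ1→S] = [T, T, T, T]
r1 m[φ1→N] = [T, T, T, T]
r1 m[S→φ0] = [T, T, T, T]
r1 m[S→φ1] = [T, T, T, T]
r1 m[R→φ0] = [T, T, T, T]
r1 m[N→φ1] = [T, T, T, T]
r2 m[φ0→S] = [T, T, F, T]
r2 m[φ0→R] = [T, T, T, T]
r2 m[φ1→S] = [T, T, T, T]
r2 m[φ1→N] = [T, T, T, T]
r2 m[S→φ0] = [T, T, T, T]
r2 m[S→φ1] = [T, T, F, T]
r2 m[R→φ0] = [T, T, T, T]
r2 m[N→φ1] = [T, T, T, T]
r3 m[φ0→S] = [T, T, F, T]
r3 m[φ0→R] = [T, T, T, T]
r3 m[φ1→S] = [T, T, T, T]
r3 m[φ1→N] = [T, T, T, F]
r3 m[S→φ0] = [T, T, T, T]
r3 m[S→φ1] = [T, T, F, T]
r3 m[R→φ0] = [T, T, T, T]
r3 m[N→φ1] = [T, T, T, T]
r4 m[φ0→S] = [T, T, F, T]
r4 m[φ0→R] = [T, T, T, T]
r4 m[φ1→S] = [T, T, T, T]
r4 m[φ1→N] = [T, T, T, F]
r4 m[S→φ0] = [T, T, T, T]
r4 m[S→φ1] = [T, T, F, T]
r4 m[R→φ0] = [T, T, T, T]
r4 m[N→φ1] = [T, T, T, T]
fixed point reached at round 4
b[S] = ⊗ incoming = [T, T, F, T]

b[S] = [T, T, F, T]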